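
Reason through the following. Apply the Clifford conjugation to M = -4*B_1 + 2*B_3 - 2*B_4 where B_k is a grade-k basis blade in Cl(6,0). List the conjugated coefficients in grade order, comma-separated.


Clifford conjugate sign for grade k: (-1)^(k(k+1)/2)
Grade 1: (-1)^(1*2/2) = (-1)^1 = -1, coeff -4 -> 4
Grade 3: (-1)^(3*4/2) = (-1)^6 = 1, coeff 2 -> 2
Grade 4: (-1)^(4*5/2) = (-1)^10 = 1, coeff -2 -> -2
Conjugated coefficients: 4, 2, -2


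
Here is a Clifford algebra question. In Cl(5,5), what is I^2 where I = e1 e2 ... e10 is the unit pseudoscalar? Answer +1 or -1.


The pseudoscalar I = e1...e_n (product of all n generators) of Cl(p,q) satisfies I^2 = (-1)^(q + n(n-1)/2).
p = 5, q = 5, n = p + q = 10
n(n-1)/2 = 10 * 9 / 2 = 45
Exponent = q + n(n-1)/2 = 5 + 45 = 50
I^2 = (-1)^50 = +1


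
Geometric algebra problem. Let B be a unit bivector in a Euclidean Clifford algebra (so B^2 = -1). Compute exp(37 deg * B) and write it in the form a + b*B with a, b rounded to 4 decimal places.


For a unit bivector B with B^2 = -1, the exponential series gives
e^(theta*B) = cos(theta) + sin(theta)*B (the GA analogue of Euler's formula).
theta = 37 degrees = 0.645772 rad
cos(37 deg) = 0.7986
sin(37 deg) = 0.6018
exp(theta*B) = 0.7986 + 0.6018*B


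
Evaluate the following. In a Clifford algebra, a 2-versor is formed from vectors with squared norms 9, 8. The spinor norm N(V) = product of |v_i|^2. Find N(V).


Spinor norm N(V) = |v1|^2 * |v2|^2 * ... * |v2|^2
= 9 * 8
Running product: 9, 72
N(V) = 72


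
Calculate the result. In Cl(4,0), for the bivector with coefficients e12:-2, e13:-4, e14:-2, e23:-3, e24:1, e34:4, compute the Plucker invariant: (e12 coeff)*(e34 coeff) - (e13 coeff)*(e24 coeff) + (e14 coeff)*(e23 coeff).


Plucker relation: af - be + cd
a*f = (-2)*4 = -8
b*e = (-4)*1 = -4
c*d = (-2)*(-3) = 6
af - be + cd = -8 - (-4) + 6
= 2


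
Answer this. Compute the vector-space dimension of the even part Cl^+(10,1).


Even subalgebra dimension = 2^(n-1)
n = 10 + 1 = 11
2^(11 - 1) = 2^10 = 1024
Verification: sum of C(11,k) for even k = 1 + 55 + 330 + 462 + 165 + 11 = 1024
Result = 1024


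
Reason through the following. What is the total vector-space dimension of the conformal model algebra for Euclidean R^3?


The conformal model of R^3 uses Cl(4,1): the 3 Euclidean generators plus two extra orthogonal generators e+ (e+^2 = +1) and e- (e-^2 = -1), from which the null vectors e0, einf are built.
Number of generators m = 3 + 2 = 5.
dim Cl(p,q) = 2^m = 2^5 = 32


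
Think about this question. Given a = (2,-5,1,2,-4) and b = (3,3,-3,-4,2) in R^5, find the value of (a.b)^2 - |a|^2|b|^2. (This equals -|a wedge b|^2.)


a . b = 2*3 + (-5)*3 + 1*(-3) + 2*(-4) + (-4)*2
= 6 + (-15) + (-3) + (-8) + (-8) = -28
|a|^2 = 2^2 + (-5)^2 + 1^2 + 2^2 + (-4)^2 = 50
|b|^2 = 3^2 + 3^2 + (-3)^2 + (-4)^2 + 2^2 = 47
(a.b)^2 = (-28)^2 = 784
|a|^2 * |b|^2 = 50 * 47 = 2350
Result = 784 - 2350 = -1566


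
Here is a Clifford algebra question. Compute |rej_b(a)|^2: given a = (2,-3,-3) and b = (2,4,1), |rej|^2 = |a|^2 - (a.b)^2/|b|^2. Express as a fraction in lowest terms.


|a|^2 = 2^2 + (-3)^2 + (-3)^2 = 22
|b|^2 = 2^2 + 4^2 + 1^2 = 21
a . b = 2*2 + (-3)*4 + (-3)*1 = -11
(a.b)^2 = (-11)^2 = 121
|rej|^2 = 22 - 121/21
= (462 - 121)/21
= 341/21
In lowest terms: 341/21


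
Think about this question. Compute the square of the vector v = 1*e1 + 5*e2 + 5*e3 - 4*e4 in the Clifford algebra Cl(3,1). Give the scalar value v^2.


v^2 = sum of c_i^2 * e_i^2
Positive signature terms (e_i^2 = +1): 1^2 + 5^2 + 5^2 = 51
Negative signature terms (e_j^2 = -1): (-4)^2 = 16
v^2 = 51 - 16 = 35


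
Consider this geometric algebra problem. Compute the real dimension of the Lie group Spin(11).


Spin(n) double-covers SO(n); both have Lie algebra so(n) of dimension n(n-1)/2.
n = 11
n(n-1) = 11 * 10 = 110
dim Spin(11) = 110/2 = 55


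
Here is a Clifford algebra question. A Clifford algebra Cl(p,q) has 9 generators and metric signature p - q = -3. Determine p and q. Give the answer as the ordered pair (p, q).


We need p + q = 9 and p - q = -3.
Adding: 2p = 9 + (-3) = 6, so p = 3.
Then q = 9 - 3 = 6.
(p, q) = (3, 6)


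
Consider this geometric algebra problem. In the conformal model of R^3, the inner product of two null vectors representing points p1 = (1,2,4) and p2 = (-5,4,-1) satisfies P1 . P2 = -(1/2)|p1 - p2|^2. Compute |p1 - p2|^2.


p1 - p2 = (6, -2, 5)
|p1 - p2|^2 = 6^2 + (-2)^2 + 5^2
= 36 + 4 + 25
= 65


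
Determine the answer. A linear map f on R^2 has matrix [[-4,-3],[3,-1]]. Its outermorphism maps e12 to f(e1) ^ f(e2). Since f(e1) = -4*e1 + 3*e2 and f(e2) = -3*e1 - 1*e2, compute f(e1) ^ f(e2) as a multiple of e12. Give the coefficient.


The outermorphism of a linear map f sends e1^e2 to f(e1)^f(e2).
f(e1) = -4*e1 + 3*e2
f(e2) = -3*e1 - 1*e2
f(e1) ^ f(e2) = (-4*e1 + 3*e2) ^ (-3*e1 - 1*e2)
= (-4)*(-1)*e12 + 3*(-3)*e21
= (4 - (-9))*e12
= 13*e12
Coefficient = 13


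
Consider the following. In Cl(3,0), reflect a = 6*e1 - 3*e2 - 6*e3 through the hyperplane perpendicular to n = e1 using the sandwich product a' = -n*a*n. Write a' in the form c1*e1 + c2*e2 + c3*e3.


Reflection formula: a' = -n*a*n, with n = e1 (unit vector, n^2 = 1).
For reflection through hyperplane perp to e1:
The component along e1 flips sign, others stay.
a = (6, -3, -6)
a' = (-6, -3, -6)
a' = -6*e1 - 3*e2 - 6*e3


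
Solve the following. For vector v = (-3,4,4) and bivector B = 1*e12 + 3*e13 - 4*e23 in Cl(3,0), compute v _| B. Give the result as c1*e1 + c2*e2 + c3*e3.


Left contraction v _| B = <vB>_1 (grade-1 part of the geometric product vB).
Using e1_|e12 = e2, e2_|e12 = -e1, e1_|e13 = e3, e3_|e13 = -e1, e2_|e23 = e3, e3_|e23 = -e2:
e1 coeff: -v2*b12 - v3*b13 = -(4)*(1) - (4)*(3) = -16
e2 coeff: v1*b12 - v3*b23 = (-3)*(1) - (4)*(-4) = 13
e3 coeff: v1*b13 + v2*b23 = (-3)*(3) + (4)*(-4) = -25
v _| B = -16*e1 + 13*e2 - 25*e3


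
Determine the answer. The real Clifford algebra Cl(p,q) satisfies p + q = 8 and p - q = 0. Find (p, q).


We need p + q = 8 and p - q = 0.
Adding: 2p = 8 + 0 = 8, so p = 4.
Then q = 8 - 4 = 4.
(p, q) = (4, 4)


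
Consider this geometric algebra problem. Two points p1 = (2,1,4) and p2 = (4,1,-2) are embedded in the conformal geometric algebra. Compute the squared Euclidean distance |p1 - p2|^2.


p1 - p2 = (-2, 0, 6)
|p1 - p2|^2 = (-2)^2 + 0^2 + 6^2
= 4 + 0 + 36
= 40


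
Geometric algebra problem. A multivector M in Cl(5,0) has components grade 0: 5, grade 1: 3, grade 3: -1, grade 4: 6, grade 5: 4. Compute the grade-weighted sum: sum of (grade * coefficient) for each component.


Grade-weighted sum = sum of grade_k * coefficient_k
0*5 = 0
1*3 = 3
3*(-1) = -3
4*6 = 24
5*4 = 20
Total = 0 + 3 + (-3) + 24 + 20 = 44


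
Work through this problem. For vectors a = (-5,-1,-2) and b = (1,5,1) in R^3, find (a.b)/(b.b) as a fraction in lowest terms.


Projection coefficient = (a . b) / (b . b)
a . b = (-5)*1 + (-1)*5 + (-2)*1
= -5 + (-5) + (-2) = -12
b . b = 1^2 + 5^2 + 1^2
= 1 + 25 + 1 = 27
Coefficient = -12/27
In lowest terms: -4/9


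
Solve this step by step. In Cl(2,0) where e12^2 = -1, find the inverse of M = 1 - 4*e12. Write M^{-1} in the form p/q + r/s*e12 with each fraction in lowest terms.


M = 1 - 4*e12, where e12^2 = -1.
Since M commutes with its reverse ~M = a - b*e12, M * ~M = a^2 - b^2*e12^2 = a^2 + b^2.
So M^{-1} = ~M / (a^2 + b^2) = (a - b*e12)/(a^2 + b^2).
a^2 + b^2 = 1 + 16 = 17
Scalar part = 1/17 = 1/17
Bivector coeff = 4/17 = 4/17
M^{-1} = 1/17 + 4/17*e12


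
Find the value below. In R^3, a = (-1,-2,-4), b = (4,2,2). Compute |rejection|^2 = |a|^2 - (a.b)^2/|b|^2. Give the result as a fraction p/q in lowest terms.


|a|^2 = (-1)^2 + (-2)^2 + (-4)^2 = 21
|b|^2 = 4^2 + 2^2 + 2^2 = 24
a . b = (-1)*4 + (-2)*2 + (-4)*2 = -16
(a.b)^2 = (-16)^2 = 256
|rej|^2 = 21 - 256/24
= (504 - 256)/24
= 248/24
In lowest terms: 31/3


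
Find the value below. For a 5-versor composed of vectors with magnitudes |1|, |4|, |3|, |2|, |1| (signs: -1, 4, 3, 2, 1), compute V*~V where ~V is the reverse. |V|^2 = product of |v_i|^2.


Each vector v_i has |v_i|^2 = s_i^2
Squared scales: (-1)^2 = 1, 4^2 = 16, 3^2 = 9, 2^2 = 4, 1^2 = 1
|V|^2 = 1 * 16 * 9 * 4 * 1
= 576


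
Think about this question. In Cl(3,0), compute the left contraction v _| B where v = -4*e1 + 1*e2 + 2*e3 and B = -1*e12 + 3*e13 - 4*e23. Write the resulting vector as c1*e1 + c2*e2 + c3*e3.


Left contraction v _| B = <vB>_1 (grade-1 part of the geometric product vB).
Using e1_|e12 = e2, e2_|e12 = -e1, e1_|e13 = e3, e3_|e13 = -e1, e2_|e23 = e3, e3_|e23 = -e2:
e1 coeff: -v2*b12 - v3*b13 = -(1)*(-1) - (2)*(3) = -5
e2 coeff: v1*b12 - v3*b23 = (-4)*(-1) - (2)*(-4) = 12
e3 coeff: v1*b13 + v2*b23 = (-4)*(3) + (1)*(-4) = -16
v _| B = -5*e1 + 12*e2 - 16*e3


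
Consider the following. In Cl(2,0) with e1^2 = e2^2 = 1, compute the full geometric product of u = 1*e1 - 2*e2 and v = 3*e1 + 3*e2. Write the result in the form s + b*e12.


Expand: (1*e1 - 2*e2)(3*e1 + 3*e2)
= 1*3*e1e1 + 1*3*e1e2 + (-2)*3*e2e1 + (-2)*3*e2e2
Using e1^2 = e2^2 = 1, e2e1 = -e1e2:
Scalar part s = 1*3 + (-2)*3 = 3 + (-6) = -3
Bivector part b = 1*3 - (-2)*3 = 3 - (-6) = 9
uv = -3 + 9*e12


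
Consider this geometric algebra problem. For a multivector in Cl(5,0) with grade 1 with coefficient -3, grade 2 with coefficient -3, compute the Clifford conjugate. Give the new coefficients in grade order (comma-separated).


Clifford conjugate sign for grade k: (-1)^(k(k+1)/2)
Grade 1: (-1)^(1*2/2) = (-1)^1 = -1, coeff -3 -> 3
Grade 2: (-1)^(2*3/2) = (-1)^3 = -1, coeff -3 -> 3
Conjugated coefficients: 3, 3


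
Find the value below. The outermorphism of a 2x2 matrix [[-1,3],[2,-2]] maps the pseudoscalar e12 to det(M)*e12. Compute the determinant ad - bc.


The outermorphism of a linear map f sends e1^e2 to f(e1)^f(e2).
f(e1) = -1*e1 + 2*e2
f(e2) = 3*e1 - 2*e2
f(e1) ^ f(e2) = (-1*e1 + 2*e2) ^ (3*e1 - 2*e2)
= (-1)*(-2)*e12 + 2*3*e21
= (2 - 6)*e12
= -4*e12
Coefficient = -4


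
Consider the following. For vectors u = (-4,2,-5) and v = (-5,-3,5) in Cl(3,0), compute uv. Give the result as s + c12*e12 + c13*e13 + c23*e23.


In Cl(3,0): e_i^2 = 1, e_ie_j = -e_je_i for i != j.
Scalar part = u . v = (-4)*(-5) + 2*(-3) + (-5)*5
= 20 + (-6) + (-25) = -11
e12 coeff = (-4)*(-3) - 2*(-5) = 12 - (-10) = 22
e13 coeff = (-4)*5 - (-5)*(-5) = -20 - 25 = -45
e23 coeff = 2*5 - (-5)*(-3) = 10 - 15 = -5
uv = -11 + 22*e12 - 45*e13 - 5*e23


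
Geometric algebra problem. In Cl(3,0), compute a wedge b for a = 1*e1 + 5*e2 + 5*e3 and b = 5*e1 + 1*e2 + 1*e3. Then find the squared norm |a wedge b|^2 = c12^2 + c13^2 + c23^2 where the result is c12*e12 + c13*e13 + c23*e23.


a wedge b = (a1*b2 - a2*b1)*e12 + (a1*b3 - a3*b1)*e13 + (a2*b3 - a3*b2)*e23
e12 coeff: 1*1 - 5*5 = 1 - 25 = -24
e13 coeff: 1*1 - 5*5 = 1 - 25 = -24
e23 coeff: 5*1 - 5*1 = 5 - 5 = 0
|a wedge b|^2 = (-24)^2 + (-24)^2 + 0^2
= 576 + 576 + 0
= 1152


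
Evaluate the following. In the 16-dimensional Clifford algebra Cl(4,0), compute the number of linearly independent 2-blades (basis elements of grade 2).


Number of grade-k basis blades in Cl(p,q) with n = p + q is C(n, k).
n = 4 + 0 = 4
C(4, 2) = 4! / (2! * 2!)
= 24 / (2 * 2)
= 6


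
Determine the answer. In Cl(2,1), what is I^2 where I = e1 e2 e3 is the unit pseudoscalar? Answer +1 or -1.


The pseudoscalar I = e1...e_n (product of all n generators) of Cl(p,q) satisfies I^2 = (-1)^(q + n(n-1)/2).
p = 2, q = 1, n = p + q = 3
n(n-1)/2 = 3 * 2 / 2 = 3
Exponent = q + n(n-1)/2 = 1 + 3 = 4
I^2 = (-1)^4 = +1


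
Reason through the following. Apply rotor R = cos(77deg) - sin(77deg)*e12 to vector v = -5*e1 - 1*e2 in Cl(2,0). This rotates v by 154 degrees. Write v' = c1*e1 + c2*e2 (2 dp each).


Rotor R = cos(77deg) - sin(77deg)*e12
Rotation angle theta = 2 * 77 = 154 degrees
v' = R*v*~R rotates v by theta.
cos(154deg) = -0.8988, sin(154deg) = 0.4384
v'_1 = -5*cos(154deg) - (-1)*sin(154deg)
= -5*(-0.8988) - (-1)*0.4384
= 4.93
v'_2 = -5*sin(154deg) + (-1)*cos(154deg)
= -5*0.4384 + (-1)*(-0.8988)
= -1.29
v' = 4.93*e1 - 1.29*e2


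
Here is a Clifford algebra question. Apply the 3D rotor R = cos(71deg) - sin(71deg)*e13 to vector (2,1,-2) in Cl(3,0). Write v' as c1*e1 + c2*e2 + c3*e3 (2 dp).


Rotor R = cos(71deg) - sin(71deg)*e13
Rotation angle theta = 2 * 71 = 142 degrees in the e13 plane (e1 -> e3).
The component perpendicular to the plane (e2) is invariant: v'_2 = v2 = 1.00
cos(142deg) = -0.7880, sin(142deg) = 0.6157
v'_1 = v1*cos(theta) - v3*sin(theta) = 2*(-0.7880) - (-2)*0.6157 = -0.34
v'_3 = v1*sin(theta) + v3*cos(theta) = 2*0.6157 + (-2)*(-0.7880) = 2.81
v' = -0.34*e1 + 1.00*e2 + 2.81*e3


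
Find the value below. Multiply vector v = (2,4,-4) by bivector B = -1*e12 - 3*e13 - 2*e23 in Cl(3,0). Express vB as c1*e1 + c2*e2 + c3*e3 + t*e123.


vB has grade-1 (vector) and grade-3 (trivector) parts: vB = (v _| B) + (v ^ B).
Vector part <vB>_1:
  e1: -v2*b12 - v3*b13 = -(4)*(-1) - (-4)*(-3) = -8
  e2: v1*b12 - v3*b23 = (2)*(-1) - (-4)*(-2) = -10
  e3: v1*b13 + v2*b23 = (2)*(-3) + (4)*(-2) = -14
Trivector part <vB>_3:
  e123: v1*b23 - v2*b13 + v3*b12 = (2)*(-2) - (4)*(-3) + (-4)*(-1) = 12
vB = -8*e1 - 10*e2 - 14*e3 + 12*e123


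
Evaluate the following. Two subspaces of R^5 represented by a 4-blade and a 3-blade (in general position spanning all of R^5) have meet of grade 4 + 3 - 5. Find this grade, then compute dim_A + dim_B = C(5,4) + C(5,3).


Meet grade = grade(A) + grade(B) - n
= 4 + 3 - 5 = 2
C(5,4) = 5
C(5,3) = 10
dim_A + dim_B = 5 + 10 = 15


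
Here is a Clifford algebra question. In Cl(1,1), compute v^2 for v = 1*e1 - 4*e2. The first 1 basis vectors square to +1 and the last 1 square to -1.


v^2 = sum of c_i^2 * e_i^2
Positive signature terms (e_i^2 = +1): 1^2 = 1
Negative signature terms (e_j^2 = -1): (-4)^2 = 16
v^2 = 1 - 16 = -15


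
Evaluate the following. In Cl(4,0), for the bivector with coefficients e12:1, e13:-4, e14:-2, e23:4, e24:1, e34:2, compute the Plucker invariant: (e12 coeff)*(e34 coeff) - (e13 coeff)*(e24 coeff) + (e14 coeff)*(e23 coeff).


Plucker relation: af - be + cd
a*f = 1*2 = 2
b*e = (-4)*1 = -4
c*d = (-2)*4 = -8
af - be + cd = 2 - (-4) + (-8)
= -2


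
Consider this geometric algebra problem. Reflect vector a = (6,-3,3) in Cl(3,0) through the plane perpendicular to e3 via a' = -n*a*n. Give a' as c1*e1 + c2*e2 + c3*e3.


Reflection formula: a' = -n*a*n, with n = e3 (unit vector, n^2 = 1).
For reflection through hyperplane perp to e3:
The component along e3 flips sign, others stay.
a = (6, -3, 3)
a' = (6, -3, -3)
a' = 6*e1 - 3*e2 - 3*e3


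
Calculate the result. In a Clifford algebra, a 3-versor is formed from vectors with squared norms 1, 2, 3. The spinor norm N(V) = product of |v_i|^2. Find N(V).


Spinor norm N(V) = |v1|^2 * |v2|^2 * ... * |v3|^2
= 1 * 2 * 3
Running product: 1, 2, 6
N(V) = 6


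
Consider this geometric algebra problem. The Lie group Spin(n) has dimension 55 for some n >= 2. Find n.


dim Spin(n) = dim so(n) = n(n-1)/2.
Solve n(n-1)/2 = 55, i.e. n^2 - n - 110 = 0.
Discriminant = 1 + 8*55 = 441
n = (1 + sqrt(441))/2 = (1 + 21)/2 = 11


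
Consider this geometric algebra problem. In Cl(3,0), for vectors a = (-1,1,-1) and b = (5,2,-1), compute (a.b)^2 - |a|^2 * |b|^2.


a . b = (-1)*5 + 1*2 + (-1)*(-1)
= -5 + 2 + 1 = -2
|a|^2 = (-1)^2 + 1^2 + (-1)^2 = 3
|b|^2 = 5^2 + 2^2 + (-1)^2 = 30
(a.b)^2 = (-2)^2 = 4
|a|^2 * |b|^2 = 3 * 30 = 90
Result = 4 - 90 = -86


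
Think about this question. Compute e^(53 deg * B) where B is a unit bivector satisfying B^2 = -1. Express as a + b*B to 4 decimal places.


For a unit bivector B with B^2 = -1, the exponential series gives
e^(theta*B) = cos(theta) + sin(theta)*B (the GA analogue of Euler's formula).
theta = 53 degrees = 0.925025 rad
cos(53 deg) = 0.6018
sin(53 deg) = 0.7986
exp(theta*B) = 0.6018 + 0.7986*B


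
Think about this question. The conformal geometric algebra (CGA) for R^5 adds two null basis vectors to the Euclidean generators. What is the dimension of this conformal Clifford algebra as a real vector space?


The conformal model of R^5 uses Cl(6,1): the 5 Euclidean generators plus two extra orthogonal generators e+ (e+^2 = +1) and e- (e-^2 = -1), from which the null vectors e0, einf are built.
Number of generators m = 5 + 2 = 7.
dim Cl(p,q) = 2^m = 2^7 = 128


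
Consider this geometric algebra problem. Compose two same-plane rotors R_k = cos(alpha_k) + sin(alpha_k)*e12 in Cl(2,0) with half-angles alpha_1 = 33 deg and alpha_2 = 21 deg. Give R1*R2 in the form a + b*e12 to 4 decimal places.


Same-plane rotors commute and their half-angles add:
R1*R2 = cos(a1 + a2) + sin(a1 + a2)*e12.
a1 + a2 = 33 + 21 = 54 deg
cos(54 deg) = 0.5878
sin(54 deg) = 0.8090
R1*R2 = 0.5878 + 0.8090*e12


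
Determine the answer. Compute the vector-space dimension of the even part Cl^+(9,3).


Even subalgebra dimension = 2^(n-1)
n = 9 + 3 = 12
2^(12 - 1) = 2^11 = 2048
Verification: sum of C(12,k) for even k = 1 + 66 + 495 + 924 + 495 + 66 + 1 = 2048
Result = 2048


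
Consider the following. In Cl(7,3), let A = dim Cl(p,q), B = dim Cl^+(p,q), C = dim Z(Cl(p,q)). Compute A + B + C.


n = 7 + 3 = 10
Total dim = 2^10 = 1024
Even subalgebra dim = 2^9 = 512
n is even, so center dim = 1
Sum = 1024 + 512 + 1 = 1537


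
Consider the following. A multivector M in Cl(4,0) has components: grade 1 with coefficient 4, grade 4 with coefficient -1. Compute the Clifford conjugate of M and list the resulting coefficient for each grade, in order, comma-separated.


Clifford conjugate sign for grade k: (-1)^(k(k+1)/2)
Grade 1: (-1)^(1*2/2) = (-1)^1 = -1, coeff 4 -> -4
Grade 4: (-1)^(4*5/2) = (-1)^10 = 1, coeff -1 -> -1
Conjugated coefficients: -4, -1


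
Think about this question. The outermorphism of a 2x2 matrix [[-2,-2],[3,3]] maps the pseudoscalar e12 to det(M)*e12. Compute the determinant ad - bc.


The outermorphism of a linear map f sends e1^e2 to f(e1)^f(e2).
f(e1) = -2*e1 + 3*e2
f(e2) = -2*e1 + 3*e2
f(e1) ^ f(e2) = (-2*e1 + 3*e2) ^ (-2*e1 + 3*e2)
= (-2)*3*e12 + 3*(-2)*e21
= (-6 - (-6))*e12
= 0*e12
Coefficient = 0


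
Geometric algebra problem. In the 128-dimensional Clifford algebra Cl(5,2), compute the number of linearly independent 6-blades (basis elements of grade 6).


Number of grade-k basis blades in Cl(p,q) with n = p + q is C(n, k).
n = 5 + 2 = 7
C(7, 6) = 7! / (6! * 1!)
= 5040 / (720 * 1)
= 7


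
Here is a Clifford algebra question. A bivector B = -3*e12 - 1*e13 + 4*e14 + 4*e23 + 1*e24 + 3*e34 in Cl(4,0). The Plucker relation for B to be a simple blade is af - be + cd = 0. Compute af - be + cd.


Plucker relation: af - be + cd
a*f = (-3)*3 = -9
b*e = (-1)*1 = -1
c*d = 4*4 = 16
af - be + cd = -9 - (-1) + 16
= 8


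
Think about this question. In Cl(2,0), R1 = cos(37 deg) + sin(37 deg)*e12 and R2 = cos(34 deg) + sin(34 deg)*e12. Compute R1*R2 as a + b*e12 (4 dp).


Same-plane rotors commute and their half-angles add:
R1*R2 = cos(a1 + a2) + sin(a1 + a2)*e12.
a1 + a2 = 37 + 34 = 71 deg
cos(71 deg) = 0.3256
sin(71 deg) = 0.9455
R1*R2 = 0.3256 + 0.9455*e12


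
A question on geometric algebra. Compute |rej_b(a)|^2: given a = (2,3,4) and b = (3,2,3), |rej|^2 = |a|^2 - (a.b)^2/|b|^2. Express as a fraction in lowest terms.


|a|^2 = 2^2 + 3^2 + 4^2 = 29
|b|^2 = 3^2 + 2^2 + 3^2 = 22
a . b = 2*3 + 3*2 + 4*3 = 24
(a.b)^2 = 24^2 = 576
|rej|^2 = 29 - 576/22
= (638 - 576)/22
= 62/22
In lowest terms: 31/11


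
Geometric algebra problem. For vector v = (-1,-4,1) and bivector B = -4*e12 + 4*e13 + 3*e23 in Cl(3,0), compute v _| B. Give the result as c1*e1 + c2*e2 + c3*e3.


Left contraction v _| B = <vB>_1 (grade-1 part of the geometric product vB).
Using e1_|e12 = e2, e2_|e12 = -e1, e1_|e13 = e3, e3_|e13 = -e1, e2_|e23 = e3, e3_|e23 = -e2:
e1 coeff: -v2*b12 - v3*b13 = -(-4)*(-4) - (1)*(4) = -20
e2 coeff: v1*b12 - v3*b23 = (-1)*(-4) - (1)*(3) = 1
e3 coeff: v1*b13 + v2*b23 = (-1)*(4) + (-4)*(3) = -16
v _| B = -20*e1 + 1*e2 - 16*e3


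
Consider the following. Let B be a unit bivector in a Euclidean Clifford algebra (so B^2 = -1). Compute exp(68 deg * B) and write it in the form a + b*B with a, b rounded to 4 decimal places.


For a unit bivector B with B^2 = -1, the exponential series gives
e^(theta*B) = cos(theta) + sin(theta)*B (the GA analogue of Euler's formula).
theta = 68 degrees = 1.186824 rad
cos(68 deg) = 0.3746
sin(68 deg) = 0.9272
exp(theta*B) = 0.3746 + 0.9272*B


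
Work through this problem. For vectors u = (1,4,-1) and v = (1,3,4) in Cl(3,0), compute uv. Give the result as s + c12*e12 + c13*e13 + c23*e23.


In Cl(3,0): e_i^2 = 1, e_ie_j = -e_je_i for i != j.
Scalar part = u . v = 1*1 + 4*3 + (-1)*4
= 1 + 12 + (-4) = 9
e12 coeff = 1*3 - 4*1 = 3 - 4 = -1
e13 coeff = 1*4 - (-1)*1 = 4 - (-1) = 5
e23 coeff = 4*4 - (-1)*3 = 16 - (-3) = 19
uv = 9 - 1*e12 + 5*e13 + 19*e23


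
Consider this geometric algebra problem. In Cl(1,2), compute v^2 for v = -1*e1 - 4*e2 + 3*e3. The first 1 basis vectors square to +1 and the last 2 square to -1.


v^2 = sum of c_i^2 * e_i^2
Positive signature terms (e_i^2 = +1): (-1)^2 = 1
Negative signature terms (e_j^2 = -1): (-4)^2 + 3^2 = 25
v^2 = 1 - 25 = -24


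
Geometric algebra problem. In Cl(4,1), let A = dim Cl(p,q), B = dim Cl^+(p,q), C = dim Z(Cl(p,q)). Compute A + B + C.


n = 4 + 1 = 5
Total dim = 2^5 = 32
Even subalgebra dim = 2^4 = 16
n is odd, so center dim = 2
Sum = 32 + 16 + 2 = 50


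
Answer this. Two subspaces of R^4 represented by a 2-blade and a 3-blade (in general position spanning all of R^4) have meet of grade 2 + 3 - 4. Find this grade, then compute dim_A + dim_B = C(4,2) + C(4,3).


Meet grade = grade(A) + grade(B) - n
= 2 + 3 - 4 = 1
C(4,2) = 6
C(4,3) = 4
dim_A + dim_B = 6 + 4 = 10


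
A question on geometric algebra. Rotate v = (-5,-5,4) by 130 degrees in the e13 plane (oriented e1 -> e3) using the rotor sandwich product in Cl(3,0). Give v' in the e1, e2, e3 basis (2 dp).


Rotor R = cos(65deg) - sin(65deg)*e13
Rotation angle theta = 2 * 65 = 130 degrees in the e13 plane (e1 -> e3).
The component perpendicular to the plane (e2) is invariant: v'_2 = v2 = -5.00
cos(130deg) = -0.6428, sin(130deg) = 0.7660
v'_1 = v1*cos(theta) - v3*sin(theta) = -5*(-0.6428) - 4*0.7660 = 0.15
v'_3 = v1*sin(theta) + v3*cos(theta) = -5*0.7660 + 4*(-0.6428) = -6.40
v' = 0.15*e1 - 5.00*e2 - 6.40*e3


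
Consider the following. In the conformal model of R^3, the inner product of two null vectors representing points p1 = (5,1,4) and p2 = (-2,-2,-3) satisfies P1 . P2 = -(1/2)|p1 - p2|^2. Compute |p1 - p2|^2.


p1 - p2 = (7, 3, 7)
|p1 - p2|^2 = 7^2 + 3^2 + 7^2
= 49 + 9 + 49
= 107


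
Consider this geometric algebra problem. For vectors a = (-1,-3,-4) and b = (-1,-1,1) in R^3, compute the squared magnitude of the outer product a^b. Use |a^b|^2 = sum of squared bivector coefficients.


a wedge b = (a1*b2 - a2*b1)*e12 + (a1*b3 - a3*b1)*e13 + (a2*b3 - a3*b2)*e23
e12 coeff: (-1)*(-1) - (-3)*(-1) = 1 - 3 = -2
e13 coeff: (-1)*1 - (-4)*(-1) = -1 - 4 = -5
e23 coeff: (-3)*1 - (-4)*(-1) = -3 - 4 = -7
|a wedge b|^2 = (-2)^2 + (-5)^2 + (-7)^2
= 4 + 25 + 49
= 78


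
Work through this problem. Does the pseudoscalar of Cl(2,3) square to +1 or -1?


The pseudoscalar I = e1...e_n (product of all n generators) of Cl(p,q) satisfies I^2 = (-1)^(q + n(n-1)/2).
p = 2, q = 3, n = p + q = 5
n(n-1)/2 = 5 * 4 / 2 = 10
Exponent = q + n(n-1)/2 = 3 + 10 = 13
I^2 = (-1)^13 = -1


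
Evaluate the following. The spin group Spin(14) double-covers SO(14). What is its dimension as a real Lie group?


Spin(n) double-covers SO(n); both have Lie algebra so(n) of dimension n(n-1)/2.
n = 14
n(n-1) = 14 * 13 = 182
dim Spin(14) = 182/2 = 91


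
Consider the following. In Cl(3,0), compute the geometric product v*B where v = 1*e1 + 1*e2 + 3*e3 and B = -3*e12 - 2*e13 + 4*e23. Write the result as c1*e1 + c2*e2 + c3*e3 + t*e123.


vB has grade-1 (vector) and grade-3 (trivector) parts: vB = (v _| B) + (v ^ B).
Vector part <vB>_1:
  e1: -v2*b12 - v3*b13 = -(1)*(-3) - (3)*(-2) = 9
  e2: v1*b12 - v3*b23 = (1)*(-3) - (3)*(4) = -15
  e3: v1*b13 + v2*b23 = (1)*(-2) + (1)*(4) = 2
Trivector part <vB>_3:
  e123: v1*b23 - v2*b13 + v3*b12 = (1)*(4) - (1)*(-2) + (3)*(-3) = -3
vB = 9*e1 - 15*e2 + 2*e3 - 3*e123


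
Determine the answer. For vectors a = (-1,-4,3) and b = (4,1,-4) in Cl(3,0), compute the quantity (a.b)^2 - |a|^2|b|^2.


a . b = (-1)*4 + (-4)*1 + 3*(-4)
= -4 + (-4) + (-12) = -20
|a|^2 = (-1)^2 + (-4)^2 + 3^2 = 26
|b|^2 = 4^2 + 1^2 + (-4)^2 = 33
(a.b)^2 = (-20)^2 = 400
|a|^2 * |b|^2 = 26 * 33 = 858
Result = 400 - 858 = -458


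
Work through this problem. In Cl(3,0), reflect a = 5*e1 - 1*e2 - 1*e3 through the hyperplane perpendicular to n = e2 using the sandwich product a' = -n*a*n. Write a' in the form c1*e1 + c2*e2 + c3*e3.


Reflection formula: a' = -n*a*n, with n = e2 (unit vector, n^2 = 1).
For reflection through hyperplane perp to e2:
The component along e2 flips sign, others stay.
a = (5, -1, -1)
a' = (5, 1, -1)
a' = 5*e1 + 1*e2 - 1*e3


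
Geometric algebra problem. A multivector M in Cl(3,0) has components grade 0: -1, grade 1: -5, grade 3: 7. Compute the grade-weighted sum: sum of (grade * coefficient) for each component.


Grade-weighted sum = sum of grade_k * coefficient_k
0*(-1) = 0
1*(-5) = -5
3*7 = 21
Total = 0 + (-5) + 21 = 16


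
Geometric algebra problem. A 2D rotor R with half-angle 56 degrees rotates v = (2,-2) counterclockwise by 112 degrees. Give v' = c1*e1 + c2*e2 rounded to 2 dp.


Rotor R = cos(56deg) - sin(56deg)*e12
Rotation angle theta = 2 * 56 = 112 degrees
v' = R*v*~R rotates v by theta.
cos(112deg) = -0.3746, sin(112deg) = 0.9272
v'_1 = 2*cos(112deg) - (-2)*sin(112deg)
= 2*(-0.3746) - (-2)*0.9272
= 1.11
v'_2 = 2*sin(112deg) + (-2)*cos(112deg)
= 2*0.9272 + (-2)*(-0.3746)
= 2.60
v' = 1.11*e1 + 2.60*e2


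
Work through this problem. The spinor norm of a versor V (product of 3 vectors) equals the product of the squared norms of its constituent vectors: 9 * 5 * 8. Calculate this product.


Spinor norm N(V) = |v1|^2 * |v2|^2 * ... * |v3|^2
= 9 * 5 * 8
Running product: 9, 45, 360
N(V) = 360


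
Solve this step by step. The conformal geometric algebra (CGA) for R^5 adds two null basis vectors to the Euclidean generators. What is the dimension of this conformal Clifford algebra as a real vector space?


The conformal model of R^5 uses Cl(6,1): the 5 Euclidean generators plus two extra orthogonal generators e+ (e+^2 = +1) and e- (e-^2 = -1), from which the null vectors e0, einf are built.
Number of generators m = 5 + 2 = 7.
dim Cl(p,q) = 2^m = 2^7 = 128


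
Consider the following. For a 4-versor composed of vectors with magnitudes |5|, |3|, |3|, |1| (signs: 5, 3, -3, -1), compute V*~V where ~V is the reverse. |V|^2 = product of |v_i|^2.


Each vector v_i has |v_i|^2 = s_i^2
Squared scales: 5^2 = 25, 3^2 = 9, (-3)^2 = 9, (-1)^2 = 1
|V|^2 = 25 * 9 * 9 * 1
= 2025


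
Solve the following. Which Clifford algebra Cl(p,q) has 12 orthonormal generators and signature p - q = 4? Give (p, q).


We need p + q = 12 and p - q = 4.
Adding: 2p = 12 + 4 = 16, so p = 8.
Then q = 12 - 8 = 4.
(p, q) = (8, 4)


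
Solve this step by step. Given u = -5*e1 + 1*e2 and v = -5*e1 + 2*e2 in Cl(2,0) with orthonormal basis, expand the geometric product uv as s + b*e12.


Expand: (-5*e1 + 1*e2)(-5*e1 + 2*e2)
= (-5)*(-5)*e1e1 + (-5)*2*e1e2 + 1*(-5)*e2e1 + 1*2*e2e2
Using e1^2 = e2^2 = 1, e2e1 = -e1e2:
Scalar part s = (-5)*(-5) + 1*2 = 25 + 2 = 27
Bivector part b = (-5)*2 - 1*(-5) = -10 - (-5) = -5
uv = 27 - 5*e12


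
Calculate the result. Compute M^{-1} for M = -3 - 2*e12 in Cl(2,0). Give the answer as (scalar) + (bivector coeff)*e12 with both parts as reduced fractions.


M = -3 - 2*e12, where e12^2 = -1.
Since M commutes with its reverse ~M = a - b*e12, M * ~M = a^2 - b^2*e12^2 = a^2 + b^2.
So M^{-1} = ~M / (a^2 + b^2) = (a - b*e12)/(a^2 + b^2).
a^2 + b^2 = 9 + 4 = 13
Scalar part = -3/13 = -3/13
Bivector coeff = 2/13 = 2/13
M^{-1} = -3/13 + 2/13*e12


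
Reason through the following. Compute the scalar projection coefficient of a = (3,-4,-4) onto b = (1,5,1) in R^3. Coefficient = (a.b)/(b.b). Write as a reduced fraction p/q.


Projection coefficient = (a . b) / (b . b)
a . b = 3*1 + (-4)*5 + (-4)*1
= 3 + (-20) + (-4) = -21
b . b = 1^2 + 5^2 + 1^2
= 1 + 25 + 1 = 27
Coefficient = -21/27
In lowest terms: -7/9


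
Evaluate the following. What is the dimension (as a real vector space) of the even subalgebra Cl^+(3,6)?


Even subalgebra dimension = 2^(n-1)
n = 3 + 6 = 9
2^(9 - 1) = 2^8 = 256
Verification: sum of C(9,k) for even k = 1 + 36 + 126 + 84 + 9 = 256
Result = 256


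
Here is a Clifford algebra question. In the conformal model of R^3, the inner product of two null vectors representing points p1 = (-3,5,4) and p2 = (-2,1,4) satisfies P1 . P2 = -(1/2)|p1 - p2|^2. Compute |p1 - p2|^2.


p1 - p2 = (-1, 4, 0)
|p1 - p2|^2 = (-1)^2 + 4^2 + 0^2
= 1 + 16 + 0
= 17


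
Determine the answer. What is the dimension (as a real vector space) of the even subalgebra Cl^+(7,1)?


Even subalgebra dimension = 2^(n-1)
n = 7 + 1 = 8
2^(8 - 1) = 2^7 = 128
Verification: sum of C(8,k) for even k = 1 + 28 + 70 + 28 + 1 = 128
Result = 128


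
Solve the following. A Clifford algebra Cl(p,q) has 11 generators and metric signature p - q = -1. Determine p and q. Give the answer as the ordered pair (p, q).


We need p + q = 11 and p - q = -1.
Adding: 2p = 11 + (-1) = 10, so p = 5.
Then q = 11 - 5 = 6.
(p, q) = (5, 6)


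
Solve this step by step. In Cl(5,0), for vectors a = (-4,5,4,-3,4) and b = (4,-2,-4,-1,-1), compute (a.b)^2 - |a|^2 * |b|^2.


a . b = (-4)*4 + 5*(-2) + 4*(-4) + (-3)*(-1) + 4*(-1)
= -16 + (-10) + (-16) + 3 + (-4) = -43
|a|^2 = (-4)^2 + 5^2 + 4^2 + (-3)^2 + 4^2 = 82
|b|^2 = 4^2 + (-2)^2 + (-4)^2 + (-1)^2 + (-1)^2 = 38
(a.b)^2 = (-43)^2 = 1849
|a|^2 * |b|^2 = 82 * 38 = 3116
Result = 1849 - 3116 = -1267


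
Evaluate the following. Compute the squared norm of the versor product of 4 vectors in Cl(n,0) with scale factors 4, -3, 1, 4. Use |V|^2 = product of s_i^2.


Each vector v_i has |v_i|^2 = s_i^2
Squared scales: 4^2 = 16, (-3)^2 = 9, 1^2 = 1, 4^2 = 16
|V|^2 = 16 * 9 * 1 * 16
= 2304


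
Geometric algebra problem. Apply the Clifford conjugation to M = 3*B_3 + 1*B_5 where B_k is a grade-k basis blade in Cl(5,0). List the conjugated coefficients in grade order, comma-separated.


Clifford conjugate sign for grade k: (-1)^(k(k+1)/2)
Grade 3: (-1)^(3*4/2) = (-1)^6 = 1, coeff 3 -> 3
Grade 5: (-1)^(5*6/2) = (-1)^15 = -1, coeff 1 -> -1
Conjugated coefficients: 3, -1


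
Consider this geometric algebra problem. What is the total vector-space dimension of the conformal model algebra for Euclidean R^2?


The conformal model of R^2 uses Cl(3,1): the 2 Euclidean generators plus two extra orthogonal generators e+ (e+^2 = +1) and e- (e-^2 = -1), from which the null vectors e0, einf are built.
Number of generators m = 2 + 2 = 4.
dim Cl(p,q) = 2^m = 2^4 = 16


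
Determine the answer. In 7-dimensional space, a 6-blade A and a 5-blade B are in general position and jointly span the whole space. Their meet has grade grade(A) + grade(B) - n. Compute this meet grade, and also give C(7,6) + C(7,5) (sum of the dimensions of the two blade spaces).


Meet grade = grade(A) + grade(B) - n
= 6 + 5 - 7 = 4
C(7,6) = 7
C(7,5) = 21
dim_A + dim_B = 7 + 21 = 28


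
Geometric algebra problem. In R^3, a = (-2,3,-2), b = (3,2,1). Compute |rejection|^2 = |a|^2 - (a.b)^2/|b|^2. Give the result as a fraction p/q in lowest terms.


|a|^2 = (-2)^2 + 3^2 + (-2)^2 = 17
|b|^2 = 3^2 + 2^2 + 1^2 = 14
a . b = (-2)*3 + 3*2 + (-2)*1 = -2
(a.b)^2 = (-2)^2 = 4
|rej|^2 = 17 - 4/14
= (238 - 4)/14
= 234/14
In lowest terms: 117/7


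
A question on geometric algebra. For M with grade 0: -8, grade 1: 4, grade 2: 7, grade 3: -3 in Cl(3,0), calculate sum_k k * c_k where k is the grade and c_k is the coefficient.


Grade-weighted sum = sum of grade_k * coefficient_k
0*(-8) = 0
1*4 = 4
2*7 = 14
3*(-3) = -9
Total = 0 + 4 + 14 + (-9) = 9


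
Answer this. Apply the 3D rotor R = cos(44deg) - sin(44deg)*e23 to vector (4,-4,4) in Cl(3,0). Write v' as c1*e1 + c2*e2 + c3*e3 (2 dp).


Rotor R = cos(44deg) - sin(44deg)*e23
Rotation angle theta = 2 * 44 = 88 degrees in the e23 plane (e2 -> e3).
The component perpendicular to the plane (e1) is invariant: v'_1 = v1 = 4.00
cos(88deg) = 0.0349, sin(88deg) = 0.9994
v'_2 = v2*cos(theta) - v3*sin(theta) = -4*0.0349 - 4*0.9994 = -4.14
v'_3 = v2*sin(theta) + v3*cos(theta) = -4*0.9994 + 4*0.0349 = -3.86
v' = 4.00*e1 - 4.14*e2 - 3.86*e3


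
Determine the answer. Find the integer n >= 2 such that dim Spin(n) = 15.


dim Spin(n) = dim so(n) = n(n-1)/2.
Solve n(n-1)/2 = 15, i.e. n^2 - n - 30 = 0.
Discriminant = 1 + 8*15 = 121
n = (1 + sqrt(121))/2 = (1 + 11)/2 = 6


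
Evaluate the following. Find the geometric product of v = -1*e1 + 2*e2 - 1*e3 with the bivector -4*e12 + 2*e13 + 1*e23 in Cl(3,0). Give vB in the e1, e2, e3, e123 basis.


vB has grade-1 (vector) and grade-3 (trivector) parts: vB = (v _| B) + (v ^ B).
Vector part <vB>_1:
  e1: -v2*b12 - v3*b13 = -(2)*(-4) - (-1)*(2) = 10
  e2: v1*b12 - v3*b23 = (-1)*(-4) - (-1)*(1) = 5
  e3: v1*b13 + v2*b23 = (-1)*(2) + (2)*(1) = 0
Trivector part <vB>_3:
  e123: v1*b23 - v2*b13 + v3*b12 = (-1)*(1) - (2)*(2) + (-1)*(-4) = -1
vB = 10*e1 + 5*e2 + 0*e3 - 1*e123


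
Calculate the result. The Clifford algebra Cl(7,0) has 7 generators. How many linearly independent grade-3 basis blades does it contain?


Number of grade-k basis blades in Cl(p,q) with n = p + q is C(n, k).
n = 7 + 0 = 7
C(7, 3) = 7! / (3! * 4!)
= 5040 / (6 * 24)
= 35


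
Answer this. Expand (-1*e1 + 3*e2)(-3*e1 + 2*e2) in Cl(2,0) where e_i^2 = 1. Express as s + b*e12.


Expand: (-1*e1 + 3*e2)(-3*e1 + 2*e2)
= (-1)*(-3)*e1e1 + (-1)*2*e1e2 + 3*(-3)*e2e1 + 3*2*e2e2
Using e1^2 = e2^2 = 1, e2e1 = -e1e2:
Scalar part s = (-1)*(-3) + 3*2 = 3 + 6 = 9
Bivector part b = (-1)*2 - 3*(-3) = -2 - (-9) = 7
uv = 9 + 7*e12


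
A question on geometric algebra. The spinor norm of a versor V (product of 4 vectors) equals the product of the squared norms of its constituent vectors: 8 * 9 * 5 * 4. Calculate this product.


Spinor norm N(V) = |v1|^2 * |v2|^2 * ... * |v4|^2
= 8 * 9 * 5 * 4
Running product: 8, 72, 360, 1440
N(V) = 1440


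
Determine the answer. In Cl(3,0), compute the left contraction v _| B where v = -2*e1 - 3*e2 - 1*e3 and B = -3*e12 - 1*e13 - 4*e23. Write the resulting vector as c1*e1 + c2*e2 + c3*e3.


Left contraction v _| B = <vB>_1 (grade-1 part of the geometric product vB).
Using e1_|e12 = e2, e2_|e12 = -e1, e1_|e13 = e3, e3_|e13 = -e1, e2_|e23 = e3, e3_|e23 = -e2:
e1 coeff: -v2*b12 - v3*b13 = -(-3)*(-3) - (-1)*(-1) = -10
e2 coeff: v1*b12 - v3*b23 = (-2)*(-3) - (-1)*(-4) = 2
e3 coeff: v1*b13 + v2*b23 = (-2)*(-1) + (-3)*(-4) = 14
v _| B = -10*e1 + 2*e2 + 14*e3


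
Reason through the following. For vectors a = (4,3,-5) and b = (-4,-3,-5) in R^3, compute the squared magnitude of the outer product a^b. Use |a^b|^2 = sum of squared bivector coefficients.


a wedge b = (a1*b2 - a2*b1)*e12 + (a1*b3 - a3*b1)*e13 + (a2*b3 - a3*b2)*e23
e12 coeff: 4*(-3) - 3*(-4) = -12 - (-12) = 0
e13 coeff: 4*(-5) - (-5)*(-4) = -20 - 20 = -40
e23 coeff: 3*(-5) - (-5)*(-3) = -15 - 15 = -30
|a wedge b|^2 = 0^2 + (-40)^2 + (-30)^2
= 0 + 1600 + 900
= 2500


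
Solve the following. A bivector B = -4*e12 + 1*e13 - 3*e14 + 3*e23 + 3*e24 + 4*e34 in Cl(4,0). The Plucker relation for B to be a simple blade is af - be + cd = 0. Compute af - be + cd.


Plucker relation: af - be + cd
a*f = (-4)*4 = -16
b*e = 1*3 = 3
c*d = (-3)*3 = -9
af - be + cd = -16 - 3 + (-9)
= -28


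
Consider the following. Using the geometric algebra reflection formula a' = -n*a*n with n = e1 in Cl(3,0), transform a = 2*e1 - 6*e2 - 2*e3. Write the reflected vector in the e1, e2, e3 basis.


Reflection formula: a' = -n*a*n, with n = e1 (unit vector, n^2 = 1).
For reflection through hyperplane perp to e1:
The component along e1 flips sign, others stay.
a = (2, -6, -2)
a' = (-2, -6, -2)
a' = -2*e1 - 6*e2 - 2*e3


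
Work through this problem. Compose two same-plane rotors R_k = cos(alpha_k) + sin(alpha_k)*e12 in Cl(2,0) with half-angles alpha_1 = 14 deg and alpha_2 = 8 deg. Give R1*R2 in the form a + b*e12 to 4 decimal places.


Same-plane rotors commute and their half-angles add:
R1*R2 = cos(a1 + a2) + sin(a1 + a2)*e12.
a1 + a2 = 14 + 8 = 22 deg
cos(22 deg) = 0.9272
sin(22 deg) = 0.3746
R1*R2 = 0.9272 + 0.3746*e12


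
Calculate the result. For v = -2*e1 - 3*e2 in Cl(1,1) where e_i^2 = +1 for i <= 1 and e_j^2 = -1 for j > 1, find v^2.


v^2 = sum of c_i^2 * e_i^2
Positive signature terms (e_i^2 = +1): (-2)^2 = 4
Negative signature terms (e_j^2 = -1): (-3)^2 = 9
v^2 = 4 - 9 = -5


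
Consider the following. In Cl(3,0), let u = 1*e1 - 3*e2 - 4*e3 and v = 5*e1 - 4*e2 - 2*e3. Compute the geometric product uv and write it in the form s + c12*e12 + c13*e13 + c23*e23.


In Cl(3,0): e_i^2 = 1, e_ie_j = -e_je_i for i != j.
Scalar part = u . v = 1*5 + (-3)*(-4) + (-4)*(-2)
= 5 + 12 + 8 = 25
e12 coeff = 1*(-4) - (-3)*5 = -4 - (-15) = 11
e13 coeff = 1*(-2) - (-4)*5 = -2 - (-20) = 18
e23 coeff = (-3)*(-2) - (-4)*(-4) = 6 - 16 = -10
uv = 25 + 11*e12 + 18*e13 - 10*e23


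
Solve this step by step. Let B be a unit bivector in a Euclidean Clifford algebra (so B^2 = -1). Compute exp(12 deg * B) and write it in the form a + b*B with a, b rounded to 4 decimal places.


For a unit bivector B with B^2 = -1, the exponential series gives
e^(theta*B) = cos(theta) + sin(theta)*B (the GA analogue of Euler's formula).
theta = 12 degrees = 0.20944 rad
cos(12 deg) = 0.9781
sin(12 deg) = 0.2079
exp(theta*B) = 0.9781 + 0.2079*B


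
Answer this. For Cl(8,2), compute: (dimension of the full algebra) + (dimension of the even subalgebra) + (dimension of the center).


n = 8 + 2 = 10
Total dim = 2^10 = 1024
Even subalgebra dim = 2^9 = 512
n is even, so center dim = 1
Sum = 1024 + 512 + 1 = 1537


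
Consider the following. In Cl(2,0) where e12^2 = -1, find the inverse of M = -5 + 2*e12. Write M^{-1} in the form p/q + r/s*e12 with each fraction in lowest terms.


M = -5 + 2*e12, where e12^2 = -1.
Since M commutes with its reverse ~M = a - b*e12, M * ~M = a^2 - b^2*e12^2 = a^2 + b^2.
So M^{-1} = ~M / (a^2 + b^2) = (a - b*e12)/(a^2 + b^2).
a^2 + b^2 = 25 + 4 = 29
Scalar part = -5/29 = -5/29
Bivector coeff = -2/29 = -2/29
M^{-1} = -5/29 - 2/29*e12


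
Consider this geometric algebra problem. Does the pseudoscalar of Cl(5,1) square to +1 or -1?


The pseudoscalar I = e1...e_n (product of all n generators) of Cl(p,q) satisfies I^2 = (-1)^(q + n(n-1)/2).
p = 5, q = 1, n = p + q = 6
n(n-1)/2 = 6 * 5 / 2 = 15
Exponent = q + n(n-1)/2 = 1 + 15 = 16
I^2 = (-1)^16 = +1


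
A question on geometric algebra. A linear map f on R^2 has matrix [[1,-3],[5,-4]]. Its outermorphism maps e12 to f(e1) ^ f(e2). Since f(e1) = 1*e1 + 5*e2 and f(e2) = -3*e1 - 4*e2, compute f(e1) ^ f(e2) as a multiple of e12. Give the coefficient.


The outermorphism of a linear map f sends e1^e2 to f(e1)^f(e2).
f(e1) = 1*e1 + 5*e2
f(e2) = -3*e1 - 4*e2
f(e1) ^ f(e2) = (1*e1 + 5*e2) ^ (-3*e1 - 4*e2)
= 1*(-4)*e12 + 5*(-3)*e21
= (-4 - (-15))*e12
= 11*e12
Coefficient = 11


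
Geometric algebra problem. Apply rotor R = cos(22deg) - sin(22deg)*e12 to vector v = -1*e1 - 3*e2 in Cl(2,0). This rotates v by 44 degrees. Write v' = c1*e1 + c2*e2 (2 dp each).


Rotor R = cos(22deg) - sin(22deg)*e12
Rotation angle theta = 2 * 22 = 44 degrees
v' = R*v*~R rotates v by theta.
cos(44deg) = 0.7193, sin(44deg) = 0.6947
v'_1 = -1*cos(44deg) - (-3)*sin(44deg)
= -1*0.7193 - (-3)*0.6947
= 1.36
v'_2 = -1*sin(44deg) + (-3)*cos(44deg)
= -1*0.6947 + (-3)*0.7193
= -2.85
v' = 1.36*e1 - 2.85*e2


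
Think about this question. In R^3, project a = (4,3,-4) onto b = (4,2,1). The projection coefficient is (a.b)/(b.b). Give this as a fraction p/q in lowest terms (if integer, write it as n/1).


Projection coefficient = (a . b) / (b . b)
a . b = 4*4 + 3*2 + (-4)*1
= 16 + 6 + (-4) = 18
b . b = 4^2 + 2^2 + 1^2
= 16 + 4 + 1 = 21
Coefficient = 18/21
In lowest terms: 6/7
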